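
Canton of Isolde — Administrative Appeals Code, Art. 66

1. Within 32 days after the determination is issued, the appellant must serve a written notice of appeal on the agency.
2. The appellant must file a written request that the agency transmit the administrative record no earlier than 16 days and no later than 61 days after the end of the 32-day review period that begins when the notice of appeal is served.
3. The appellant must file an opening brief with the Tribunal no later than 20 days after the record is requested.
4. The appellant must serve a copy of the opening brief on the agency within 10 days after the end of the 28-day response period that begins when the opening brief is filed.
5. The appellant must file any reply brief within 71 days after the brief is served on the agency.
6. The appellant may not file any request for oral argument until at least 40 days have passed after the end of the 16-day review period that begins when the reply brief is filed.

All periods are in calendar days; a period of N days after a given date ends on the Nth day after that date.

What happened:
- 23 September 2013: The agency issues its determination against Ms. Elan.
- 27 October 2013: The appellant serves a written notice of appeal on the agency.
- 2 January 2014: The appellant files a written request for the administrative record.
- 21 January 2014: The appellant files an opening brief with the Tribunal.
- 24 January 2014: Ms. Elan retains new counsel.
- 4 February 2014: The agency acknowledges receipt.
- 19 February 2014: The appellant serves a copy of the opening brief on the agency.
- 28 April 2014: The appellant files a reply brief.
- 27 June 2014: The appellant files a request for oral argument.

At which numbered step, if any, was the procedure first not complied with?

Step 1

(1) due by 23 September 2013 + 32 days = 25 October 2013; 27 October 2013 misses that deadline by 2 days.
No need to go further; step 1 was not satisfied.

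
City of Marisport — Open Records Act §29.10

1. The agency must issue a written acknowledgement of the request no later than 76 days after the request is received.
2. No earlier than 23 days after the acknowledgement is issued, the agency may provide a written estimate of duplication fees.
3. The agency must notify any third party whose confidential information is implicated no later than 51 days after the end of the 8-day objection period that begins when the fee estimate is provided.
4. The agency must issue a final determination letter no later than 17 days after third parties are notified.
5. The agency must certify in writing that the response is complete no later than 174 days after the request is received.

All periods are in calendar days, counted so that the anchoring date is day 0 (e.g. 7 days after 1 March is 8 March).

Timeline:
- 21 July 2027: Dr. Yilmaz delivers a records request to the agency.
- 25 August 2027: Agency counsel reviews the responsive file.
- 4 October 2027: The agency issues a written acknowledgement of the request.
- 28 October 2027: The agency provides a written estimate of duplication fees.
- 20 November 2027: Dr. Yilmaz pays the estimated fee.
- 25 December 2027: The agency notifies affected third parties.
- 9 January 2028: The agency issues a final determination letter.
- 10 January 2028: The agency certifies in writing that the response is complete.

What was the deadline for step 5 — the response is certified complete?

Step 5 runs from 21 July 2027, when the request is received. 174 days after 21 July 2027 is 11 January 2028.

11 January 2028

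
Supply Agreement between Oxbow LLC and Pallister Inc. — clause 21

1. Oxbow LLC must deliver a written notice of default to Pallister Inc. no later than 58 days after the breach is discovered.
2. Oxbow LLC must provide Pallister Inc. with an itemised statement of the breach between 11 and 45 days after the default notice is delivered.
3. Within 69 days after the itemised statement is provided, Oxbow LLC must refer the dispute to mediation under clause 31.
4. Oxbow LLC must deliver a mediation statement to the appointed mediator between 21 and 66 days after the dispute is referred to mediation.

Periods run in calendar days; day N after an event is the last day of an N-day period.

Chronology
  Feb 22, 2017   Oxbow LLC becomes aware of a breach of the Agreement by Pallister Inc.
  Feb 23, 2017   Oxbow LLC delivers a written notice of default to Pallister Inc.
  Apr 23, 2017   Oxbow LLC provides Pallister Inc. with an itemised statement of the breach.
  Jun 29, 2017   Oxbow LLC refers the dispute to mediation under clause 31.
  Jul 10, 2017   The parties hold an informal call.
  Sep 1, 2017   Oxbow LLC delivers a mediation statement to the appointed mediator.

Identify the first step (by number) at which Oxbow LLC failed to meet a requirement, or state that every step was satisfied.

Step 2

(1) due by Feb 22, 2017 + 58 days = Apr 21, 2017; completed Feb 23, 2017, before the deadline.
(2) the permitted window runs from Feb 23, 2017 + 11 = Mar 6, 2017 to Feb 23, 2017 + 45 = Apr 9, 2017; done Apr 23, 2017 — 14 days after the window closed.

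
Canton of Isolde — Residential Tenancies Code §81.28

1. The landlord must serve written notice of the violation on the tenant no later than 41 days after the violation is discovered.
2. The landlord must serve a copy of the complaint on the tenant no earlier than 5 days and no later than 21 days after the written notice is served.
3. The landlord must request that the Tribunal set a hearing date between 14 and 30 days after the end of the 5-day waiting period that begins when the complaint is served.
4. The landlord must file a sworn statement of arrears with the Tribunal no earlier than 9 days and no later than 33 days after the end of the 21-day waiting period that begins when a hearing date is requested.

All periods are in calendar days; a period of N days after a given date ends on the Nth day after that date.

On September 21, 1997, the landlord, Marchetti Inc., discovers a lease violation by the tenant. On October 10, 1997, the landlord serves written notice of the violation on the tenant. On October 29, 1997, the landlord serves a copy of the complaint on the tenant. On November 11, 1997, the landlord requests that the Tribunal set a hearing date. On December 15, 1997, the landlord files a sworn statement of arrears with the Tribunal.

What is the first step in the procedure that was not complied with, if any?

Step 1: 41 days after September 21, 1997 (when the violation is discovered) is November 1, 1997; done October 10, 1997 — timely.
Step 2: the window is 5–21 days after October 10, 1997 (when the written notice is served), so October 15, 1997 through October 31, 1997; October 29, 1997 falls inside that range.
Step 3: the window is 14–30 days after November 3, 1997 (end of the 5-day waiting period, which began when the complaint is served on October 29, 1997), so November 17, 1997 through December 3, 1997; November 11, 1997 is 6 days too early.

Step 3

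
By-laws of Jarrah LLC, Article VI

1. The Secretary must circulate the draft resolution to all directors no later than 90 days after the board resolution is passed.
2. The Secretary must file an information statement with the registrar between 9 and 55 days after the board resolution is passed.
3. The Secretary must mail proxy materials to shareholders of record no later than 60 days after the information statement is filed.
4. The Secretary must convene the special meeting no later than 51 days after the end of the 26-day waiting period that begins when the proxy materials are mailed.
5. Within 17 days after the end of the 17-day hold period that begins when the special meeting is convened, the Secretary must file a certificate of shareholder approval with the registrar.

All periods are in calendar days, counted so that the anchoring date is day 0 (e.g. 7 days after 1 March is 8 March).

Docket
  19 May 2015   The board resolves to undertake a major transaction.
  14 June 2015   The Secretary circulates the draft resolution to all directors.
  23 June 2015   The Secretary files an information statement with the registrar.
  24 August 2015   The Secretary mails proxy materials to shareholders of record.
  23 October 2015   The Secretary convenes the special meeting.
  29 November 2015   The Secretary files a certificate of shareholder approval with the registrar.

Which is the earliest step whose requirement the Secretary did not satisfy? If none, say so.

Step 1: 90 days after 19 May 2015 (when the board resolution is passed) is 17 August 2015; done 14 June 2015 — timely.
Step 2: the window is 9–55 days after 19 May 2015 (when the board resolution is passed), so 28 May 2015 through 13 July 2015; done 23 June 2015 — within the window.
Step 3: 60 days after 23 June 2015 (when the information statement is filed) is 22 August 2015; 24 August 2015 misses that deadline by 2 days.
Later steps need not be reached.

Step 3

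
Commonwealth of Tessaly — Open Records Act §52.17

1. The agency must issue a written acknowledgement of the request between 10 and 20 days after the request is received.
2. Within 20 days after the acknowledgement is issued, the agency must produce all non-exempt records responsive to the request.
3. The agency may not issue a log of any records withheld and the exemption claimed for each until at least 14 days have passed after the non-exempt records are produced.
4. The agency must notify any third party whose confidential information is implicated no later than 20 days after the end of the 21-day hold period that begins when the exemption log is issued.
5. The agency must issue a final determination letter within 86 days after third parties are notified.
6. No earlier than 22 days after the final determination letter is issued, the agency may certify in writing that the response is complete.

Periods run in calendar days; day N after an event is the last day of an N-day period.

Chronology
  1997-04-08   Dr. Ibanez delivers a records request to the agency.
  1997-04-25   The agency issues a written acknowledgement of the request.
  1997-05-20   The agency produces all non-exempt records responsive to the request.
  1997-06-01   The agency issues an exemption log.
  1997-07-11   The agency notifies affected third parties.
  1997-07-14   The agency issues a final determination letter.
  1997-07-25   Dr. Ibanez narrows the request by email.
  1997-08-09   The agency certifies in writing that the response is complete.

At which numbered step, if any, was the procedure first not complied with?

(1) the permitted window runs from 1997-04-08 + 10 = 1997-04-18 to 1997-04-08 + 20 = 1997-04-28; done 1997-04-25 — within the window.
(2) due by 1997-04-25 + 20 days = 1997-05-15; not done until 1997-05-20, 5 days after the deadline.
That is the first point of non-compliance.

Step 2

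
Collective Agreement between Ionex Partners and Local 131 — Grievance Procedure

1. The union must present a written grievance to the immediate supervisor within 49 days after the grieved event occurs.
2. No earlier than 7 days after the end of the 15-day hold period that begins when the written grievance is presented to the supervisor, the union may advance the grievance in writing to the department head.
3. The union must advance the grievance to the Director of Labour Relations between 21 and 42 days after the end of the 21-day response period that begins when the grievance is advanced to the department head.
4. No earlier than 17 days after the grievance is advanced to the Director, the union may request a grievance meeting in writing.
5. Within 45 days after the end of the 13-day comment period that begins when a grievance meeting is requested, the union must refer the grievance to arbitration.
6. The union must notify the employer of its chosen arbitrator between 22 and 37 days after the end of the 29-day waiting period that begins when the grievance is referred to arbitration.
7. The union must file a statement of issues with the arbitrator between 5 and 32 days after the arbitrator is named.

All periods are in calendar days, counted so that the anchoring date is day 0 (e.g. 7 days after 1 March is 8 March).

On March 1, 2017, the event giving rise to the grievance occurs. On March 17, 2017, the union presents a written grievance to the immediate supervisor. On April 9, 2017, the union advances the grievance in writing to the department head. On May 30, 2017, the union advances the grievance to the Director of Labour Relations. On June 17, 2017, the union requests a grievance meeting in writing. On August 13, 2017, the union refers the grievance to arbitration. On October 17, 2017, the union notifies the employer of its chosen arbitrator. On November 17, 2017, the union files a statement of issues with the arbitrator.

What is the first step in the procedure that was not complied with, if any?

Step 1: 49 days after March 1, 2017 (when the grieved event occurs) is April 19, 2017; completed March 17, 2017, before the deadline.
Step 2: the earliest permitted date is 7 days after April 1, 2017 (end of the 15-day hold period, which began when the written grievance is presented to the supervisor on March 17, 2017), i.e. April 8, 2017; April 9, 2017 is on or after that date.
Step 3: the window is 21–42 days after April 30, 2017 (end of the 21-day response period, which began when the grievance is advanced to the department head on April 9, 2017), so May 21, 2017 through June 11, 2017; May 30, 2017 falls inside that range.
Step 4: the earliest permitted date is 17 days after May 30, 2017 (when the grievance is advanced to the Director), i.e. June 16, 2017; done June 17, 2017 — permitted.
Step 5: 45 days after June 30, 2017 (end of the 13-day comment period, which began when a grievance meeting is requested on June 17, 2017) is August 14, 2017; completed August 13, 2017, before the deadline.
Step 6: the window is 22–37 days after September 11, 2017 (end of the 29-day waiting period, which began when the grievance is referred to arbitration on August 13, 2017), so October 3, 2017 through October 18, 2017; done October 17, 2017, which is between those dates.
Step 7: the window is 5–32 days after October 17, 2017 (when the arbitrator is named), so October 22, 2017 through November 18, 2017; November 17, 2017 falls inside that range.

None — every step was satisfied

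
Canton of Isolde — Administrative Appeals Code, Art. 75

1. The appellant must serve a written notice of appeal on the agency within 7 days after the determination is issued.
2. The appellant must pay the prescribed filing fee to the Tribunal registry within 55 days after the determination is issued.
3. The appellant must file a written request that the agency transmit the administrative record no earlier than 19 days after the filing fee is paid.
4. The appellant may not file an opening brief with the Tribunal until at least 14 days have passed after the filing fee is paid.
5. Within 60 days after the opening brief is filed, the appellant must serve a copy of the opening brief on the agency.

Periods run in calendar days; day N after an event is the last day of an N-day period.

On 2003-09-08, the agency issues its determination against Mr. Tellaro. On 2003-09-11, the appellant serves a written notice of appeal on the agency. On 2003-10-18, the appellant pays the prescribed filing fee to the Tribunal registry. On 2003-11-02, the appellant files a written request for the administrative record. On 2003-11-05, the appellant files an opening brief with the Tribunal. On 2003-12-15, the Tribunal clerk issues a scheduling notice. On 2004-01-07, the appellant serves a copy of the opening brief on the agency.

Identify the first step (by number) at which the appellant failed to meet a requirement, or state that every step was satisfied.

(1) due by 2003-09-08 + 7 days = 2003-09-15; done 2003-09-11 — timely.
(2) due by 2003-09-08 + 55 days = 2003-11-02; completed 2003-10-18, before the deadline.
(3) permitted from 2003-10-18 + 19 days = 2003-11-06 onward; 2003-11-02 is 4 days before the earliest permitted date.

Step 3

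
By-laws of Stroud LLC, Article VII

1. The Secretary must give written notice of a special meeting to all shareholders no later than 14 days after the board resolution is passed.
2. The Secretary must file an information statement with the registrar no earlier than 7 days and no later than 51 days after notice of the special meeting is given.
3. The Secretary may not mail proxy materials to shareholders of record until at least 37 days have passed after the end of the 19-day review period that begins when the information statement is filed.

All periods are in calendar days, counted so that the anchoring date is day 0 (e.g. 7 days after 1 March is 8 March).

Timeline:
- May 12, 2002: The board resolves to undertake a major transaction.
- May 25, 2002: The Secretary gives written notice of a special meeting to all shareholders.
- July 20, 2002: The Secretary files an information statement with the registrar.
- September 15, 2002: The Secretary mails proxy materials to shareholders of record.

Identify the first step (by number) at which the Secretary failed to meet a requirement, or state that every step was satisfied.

Step 2

Step 1: 14 days after May 12, 2002 (when the board resolution is passed) is May 26, 2002; May 25, 2002 is within that limit.
Step 2: the window is 7–51 days after May 25, 2002 (when notice of the special meeting is given), so June 1, 2002 through July 15, 2002; done July 20, 2002 — 5 days after the window closed.
The procedure was therefore not followed at step 2.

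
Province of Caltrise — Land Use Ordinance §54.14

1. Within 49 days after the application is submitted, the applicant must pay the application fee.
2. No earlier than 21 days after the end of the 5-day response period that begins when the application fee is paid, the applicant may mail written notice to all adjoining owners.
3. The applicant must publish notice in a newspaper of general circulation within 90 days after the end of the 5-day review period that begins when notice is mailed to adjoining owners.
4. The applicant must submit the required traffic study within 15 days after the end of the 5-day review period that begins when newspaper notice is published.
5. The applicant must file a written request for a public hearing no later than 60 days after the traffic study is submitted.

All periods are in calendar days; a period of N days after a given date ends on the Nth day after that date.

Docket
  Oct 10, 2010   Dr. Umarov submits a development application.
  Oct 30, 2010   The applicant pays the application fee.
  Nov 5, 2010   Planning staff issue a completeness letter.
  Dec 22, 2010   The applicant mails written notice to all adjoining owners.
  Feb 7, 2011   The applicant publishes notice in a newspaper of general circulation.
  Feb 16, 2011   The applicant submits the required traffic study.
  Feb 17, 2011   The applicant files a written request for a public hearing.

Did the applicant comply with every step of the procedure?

(1) due by Oct 10, 2010 + 49 days = Nov 28, 2010; Oct 30, 2010 is within that limit.
(2) permitted from Nov 4, 2010 + 21 days = Nov 25, 2010 onward; Dec 22, 2010 is on or after that date.
(3) due by Dec 27, 2010 + 90 days = Mar 27, 2011; completed Feb 7, 2011, before the deadline.
(4) due by Feb 12, 2011 + 15 days = Feb 27, 2011; done Feb 16, 2011 — timely.
(5) due by Feb 16, 2011 + 60 days = Apr 17, 2011; done Feb 17, 2011 — timely.

Yes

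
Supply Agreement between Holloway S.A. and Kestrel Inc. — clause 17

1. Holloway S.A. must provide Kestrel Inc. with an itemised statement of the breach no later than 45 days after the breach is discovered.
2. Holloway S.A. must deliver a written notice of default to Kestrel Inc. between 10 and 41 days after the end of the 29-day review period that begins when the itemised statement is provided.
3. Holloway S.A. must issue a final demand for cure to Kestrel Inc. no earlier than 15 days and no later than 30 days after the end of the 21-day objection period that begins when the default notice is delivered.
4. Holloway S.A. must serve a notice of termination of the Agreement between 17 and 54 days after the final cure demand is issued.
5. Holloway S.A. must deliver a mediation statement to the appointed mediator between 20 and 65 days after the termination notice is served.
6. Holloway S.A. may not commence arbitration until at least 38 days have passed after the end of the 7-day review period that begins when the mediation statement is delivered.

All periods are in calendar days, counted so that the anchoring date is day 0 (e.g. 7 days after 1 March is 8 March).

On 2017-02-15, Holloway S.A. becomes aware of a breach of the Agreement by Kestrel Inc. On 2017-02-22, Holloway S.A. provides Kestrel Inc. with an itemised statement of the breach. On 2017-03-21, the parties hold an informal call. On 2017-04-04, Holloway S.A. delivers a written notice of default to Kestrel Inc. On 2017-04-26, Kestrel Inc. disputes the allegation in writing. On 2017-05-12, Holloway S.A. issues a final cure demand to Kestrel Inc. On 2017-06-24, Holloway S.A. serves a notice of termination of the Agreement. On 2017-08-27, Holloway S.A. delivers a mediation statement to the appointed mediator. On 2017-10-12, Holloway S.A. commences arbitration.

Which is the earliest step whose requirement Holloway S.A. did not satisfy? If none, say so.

None — every step was satisfied

Step 1: 45 days after 2017-02-15 (when the breach is discovered) is 2017-04-01; 2017-02-22 is within that limit.
Step 2: the window is 10–41 days after 2017-03-23 (end of the 29-day review period, which began when the itemised statement is provided on 2017-02-22), so 2017-04-02 through 2017-05-03; 2017-04-04 falls inside that range.
Step 3: the window is 15–30 days after 2017-04-25 (end of the 21-day objection period, which began when the default notice is delivered on 2017-04-04), so 2017-05-10 through 2017-05-25; done 2017-05-12 — within the window.
Step 4: the window is 17–54 days after 2017-05-12 (when the final cure demand is issued), so 2017-05-29 through 2017-07-05; done 2017-06-24, which is between those dates.
Step 5: the window is 20–65 days after 2017-06-24 (when the termination notice is served), so 2017-07-14 through 2017-08-28; done 2017-08-27 — within the window.
Step 6: the earliest permitted date is 38 days after 2017-09-03 (end of the 7-day review period, which began when the mediation statement is delivered on 2017-08-27), i.e. 2017-10-11; 2017-10-12 is on or after that date.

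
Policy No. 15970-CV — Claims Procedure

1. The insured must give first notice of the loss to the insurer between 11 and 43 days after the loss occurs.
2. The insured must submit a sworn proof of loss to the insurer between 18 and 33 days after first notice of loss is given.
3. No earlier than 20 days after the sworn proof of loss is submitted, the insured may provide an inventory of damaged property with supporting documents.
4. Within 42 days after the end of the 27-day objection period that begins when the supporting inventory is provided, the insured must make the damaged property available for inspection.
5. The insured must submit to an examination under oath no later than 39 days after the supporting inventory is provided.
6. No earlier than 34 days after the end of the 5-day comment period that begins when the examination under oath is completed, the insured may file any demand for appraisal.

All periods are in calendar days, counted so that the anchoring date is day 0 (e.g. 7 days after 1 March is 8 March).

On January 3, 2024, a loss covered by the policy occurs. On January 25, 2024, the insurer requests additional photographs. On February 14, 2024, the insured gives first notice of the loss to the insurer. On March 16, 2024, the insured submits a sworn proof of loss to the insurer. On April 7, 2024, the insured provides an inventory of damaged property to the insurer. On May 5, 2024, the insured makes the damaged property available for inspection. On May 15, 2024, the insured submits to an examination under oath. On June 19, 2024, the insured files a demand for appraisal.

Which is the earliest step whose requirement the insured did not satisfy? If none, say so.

Step 1 — 11 and 43 days from January 3, 2024 (when the loss occurs) are January 14, 2024 and February 15, 2024 respectively; February 14, 2024 falls inside that range.
Step 2 — 18 and 33 days from February 14, 2024 (when first notice of loss is given) are March 3, 2024 and March 18, 2024 respectively; done March 16, 2024 — within the window.
Step 3 — must wait 20 days from March 16, 2024 (when the sworn proof of loss is submitted), so not before April 5, 2024; done April 7, 2024 — permitted.
Step 4 — counting 42 days from May 4, 2024 (end of the 27-day objection period, which began when the supporting inventory is provided on April 7, 2024) gives a deadline of June 15, 2024; done May 5, 2024 — timely.
Step 5 — counting 39 days from April 7, 2024 (when the supporting inventory is provided) gives a deadline of May 16, 2024; May 15, 2024 is within that limit.
Step 6 — must wait 34 days from May 20, 2024 (end of the 5-day comment period, which began when the examination under oath is completed on May 15, 2024), so not before June 23, 2024; June 19, 2024 is 4 days before the earliest permitted date.

Step 6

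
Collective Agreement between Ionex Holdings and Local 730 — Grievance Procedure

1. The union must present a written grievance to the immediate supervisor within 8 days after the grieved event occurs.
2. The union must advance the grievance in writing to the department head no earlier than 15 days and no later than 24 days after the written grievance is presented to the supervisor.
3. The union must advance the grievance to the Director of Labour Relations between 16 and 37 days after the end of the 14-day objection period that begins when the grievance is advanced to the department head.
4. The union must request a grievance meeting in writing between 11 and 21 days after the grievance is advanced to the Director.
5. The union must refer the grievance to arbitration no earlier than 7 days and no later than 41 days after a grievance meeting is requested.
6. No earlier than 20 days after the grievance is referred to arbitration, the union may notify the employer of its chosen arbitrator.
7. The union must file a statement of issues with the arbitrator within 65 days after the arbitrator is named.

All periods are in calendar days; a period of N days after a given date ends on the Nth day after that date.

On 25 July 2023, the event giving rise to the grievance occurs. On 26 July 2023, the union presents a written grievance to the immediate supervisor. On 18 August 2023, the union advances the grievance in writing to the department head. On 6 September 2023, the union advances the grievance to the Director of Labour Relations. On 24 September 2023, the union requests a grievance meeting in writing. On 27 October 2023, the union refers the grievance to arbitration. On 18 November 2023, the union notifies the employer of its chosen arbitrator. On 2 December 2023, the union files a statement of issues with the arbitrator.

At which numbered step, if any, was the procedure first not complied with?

Step 3

Step 1: 8 days after 25 July 2023 (when the grieved event occurs) is 2 August 2023; completed 26 July 2023, before the deadline.
Step 2: the window is 15–24 days after 26 July 2023 (when the written grievance is presented to the supervisor), so 10 August 2023 through 19 August 2023; done 18 August 2023, which is between those dates.
Step 3: the window is 16–37 days after 1 September 2023 (end of the 14-day objection period, which began when the grievance is advanced to the department head on 18 August 2023), so 17 September 2023 through 8 October 2023; 6 September 2023 is 11 days too early.
The procedure was therefore not followed at step 3.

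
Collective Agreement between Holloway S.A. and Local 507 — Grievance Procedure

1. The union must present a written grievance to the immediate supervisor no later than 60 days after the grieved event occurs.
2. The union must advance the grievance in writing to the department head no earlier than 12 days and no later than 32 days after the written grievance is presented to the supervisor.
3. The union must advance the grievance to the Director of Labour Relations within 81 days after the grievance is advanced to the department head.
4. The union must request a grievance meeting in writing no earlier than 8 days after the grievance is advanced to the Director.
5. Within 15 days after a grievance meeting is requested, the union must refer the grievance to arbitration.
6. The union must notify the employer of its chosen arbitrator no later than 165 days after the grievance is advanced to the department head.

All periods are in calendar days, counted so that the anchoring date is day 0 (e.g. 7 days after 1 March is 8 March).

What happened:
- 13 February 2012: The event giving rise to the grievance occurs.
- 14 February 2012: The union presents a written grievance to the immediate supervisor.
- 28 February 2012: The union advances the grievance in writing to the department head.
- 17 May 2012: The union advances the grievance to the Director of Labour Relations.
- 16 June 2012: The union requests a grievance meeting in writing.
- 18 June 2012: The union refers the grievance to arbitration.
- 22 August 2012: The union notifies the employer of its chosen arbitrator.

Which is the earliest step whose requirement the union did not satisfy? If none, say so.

Step 6

Step 1 — counting 60 days from 13 February 2012 (when the grieved event occurs) gives a deadline of 13 April 2012; done 14 February 2012 — timely.
Step 2 — 12 and 32 days from 14 February 2012 (when the written grievance is presented to the supervisor) are 26 February 2012 and 17 March 2012 respectively; done 28 February 2012, which is between those dates.
Step 3 — counting 81 days from 28 February 2012 (when the grievance is advanced to the department head) gives a deadline of 19 May 2012; completed 17 May 2012, before the deadline.
Step 4 — must wait 8 days from 17 May 2012 (when the grievance is advanced to the Director), so not before 25 May 2012; done 16 June 2012 — permitted.
Step 5 — counting 15 days from 16 June 2012 (when a grievance meeting is requested) gives a deadline of 1 July 2012; done 18 June 2012 — timely.
Step 6 — counting 165 days from 28 February 2012 (when the grievance is advanced to the department head) gives a deadline of 11 August 2012; 22 August 2012 misses that deadline by 11 days.
No need to go further; step 6 was not satisfied.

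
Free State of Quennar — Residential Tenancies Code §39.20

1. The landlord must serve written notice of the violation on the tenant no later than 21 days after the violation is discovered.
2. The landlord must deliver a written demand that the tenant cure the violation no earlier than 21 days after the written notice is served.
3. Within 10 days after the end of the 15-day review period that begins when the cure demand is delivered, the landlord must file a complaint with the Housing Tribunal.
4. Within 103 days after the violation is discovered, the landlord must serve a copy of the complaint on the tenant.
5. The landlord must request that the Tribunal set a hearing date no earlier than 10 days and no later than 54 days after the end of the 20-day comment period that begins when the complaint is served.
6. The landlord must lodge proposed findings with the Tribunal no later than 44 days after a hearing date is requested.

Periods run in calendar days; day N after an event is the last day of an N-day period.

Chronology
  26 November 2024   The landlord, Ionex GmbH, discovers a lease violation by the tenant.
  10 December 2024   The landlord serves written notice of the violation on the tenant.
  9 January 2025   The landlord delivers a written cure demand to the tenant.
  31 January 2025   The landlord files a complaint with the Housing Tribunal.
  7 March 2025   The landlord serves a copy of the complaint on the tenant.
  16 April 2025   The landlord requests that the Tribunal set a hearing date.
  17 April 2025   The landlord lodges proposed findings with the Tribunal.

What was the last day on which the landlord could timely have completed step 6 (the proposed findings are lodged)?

30 May 2025

Step 6 runs from 16 April 2025, when a hearing date is requested. 44 days after 16 April 2025 is 30 May 2025.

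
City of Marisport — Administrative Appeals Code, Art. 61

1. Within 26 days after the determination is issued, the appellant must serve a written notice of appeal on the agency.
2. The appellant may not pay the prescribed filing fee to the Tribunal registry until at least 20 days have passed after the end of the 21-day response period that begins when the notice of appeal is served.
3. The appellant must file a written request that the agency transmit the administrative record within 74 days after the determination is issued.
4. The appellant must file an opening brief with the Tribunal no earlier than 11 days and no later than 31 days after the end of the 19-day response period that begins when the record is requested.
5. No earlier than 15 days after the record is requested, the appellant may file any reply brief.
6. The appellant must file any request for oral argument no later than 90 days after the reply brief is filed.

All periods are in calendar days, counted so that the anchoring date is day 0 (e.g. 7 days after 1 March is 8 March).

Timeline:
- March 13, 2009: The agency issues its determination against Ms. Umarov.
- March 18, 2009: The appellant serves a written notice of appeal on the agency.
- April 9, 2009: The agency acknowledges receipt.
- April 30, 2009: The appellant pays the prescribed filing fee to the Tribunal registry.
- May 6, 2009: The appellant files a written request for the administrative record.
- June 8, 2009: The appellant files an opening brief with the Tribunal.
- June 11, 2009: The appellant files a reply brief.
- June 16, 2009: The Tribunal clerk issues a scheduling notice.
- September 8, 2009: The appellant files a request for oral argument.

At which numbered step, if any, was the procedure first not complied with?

Step 1 — counting 26 days from March 13, 2009 (when the determination is issued) gives a deadline of April 8, 2009; completed March 18, 2009, before the deadline.
Step 2 — must wait 20 days from April 8, 2009 (end of the 21-day response period, which began when the notice of appeal is served on March 18, 2009), so not before April 28, 2009; done April 30, 2009, after the minimum wait.
Step 3 — counting 74 days from March 13, 2009 (when the determination is issued) gives a deadline of May 26, 2009; done May 6, 2009 — timely.
Step 4 — 11 and 31 days from May 25, 2009 (end of the 19-day response period, which began when the record is requested on May 6, 2009) are June 5, 2009 and June 25, 2009 respectively; June 8, 2009 falls inside that range.
Step 5 — must wait 15 days from May 6, 2009 (when the record is requested), so not before May 21, 2009; done June 11, 2009 — permitted.
Step 6 — counting 90 days from June 11, 2009 (when the reply brief is filed) gives a deadline of September 9, 2009; September 8, 2009 is within that limit.

None — every step was satisfied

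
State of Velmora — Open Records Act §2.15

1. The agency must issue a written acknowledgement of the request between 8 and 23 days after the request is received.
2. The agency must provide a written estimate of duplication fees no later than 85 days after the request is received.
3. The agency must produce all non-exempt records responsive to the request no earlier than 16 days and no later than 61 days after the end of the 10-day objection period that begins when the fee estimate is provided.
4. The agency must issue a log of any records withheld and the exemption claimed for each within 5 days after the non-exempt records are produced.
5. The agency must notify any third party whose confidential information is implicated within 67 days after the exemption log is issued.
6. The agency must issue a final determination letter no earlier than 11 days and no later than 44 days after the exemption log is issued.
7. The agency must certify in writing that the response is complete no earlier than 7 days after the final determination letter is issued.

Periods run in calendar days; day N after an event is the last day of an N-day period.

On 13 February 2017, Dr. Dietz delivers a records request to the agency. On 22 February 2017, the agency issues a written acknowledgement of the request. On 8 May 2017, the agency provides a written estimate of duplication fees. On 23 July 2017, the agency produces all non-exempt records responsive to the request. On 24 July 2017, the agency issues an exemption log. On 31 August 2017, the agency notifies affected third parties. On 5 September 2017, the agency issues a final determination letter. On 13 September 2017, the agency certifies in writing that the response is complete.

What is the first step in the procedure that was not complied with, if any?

Step 3

Step 1 — 8 and 23 days from 13 February 2017 (when the request is received) are 21 February 2017 and 8 March 2017 respectively; done 22 February 2017 — within the window.
Step 2 — counting 85 days from 13 February 2017 (when the request is received) gives a deadline of 9 May 2017; 8 May 2017 is within that limit.
Step 3 — 16 and 61 days from 18 May 2017 (end of the 10-day objection period, which began when the fee estimate is provided on 8 May 2017) are 3 June 2017 and 18 July 2017 respectively; 23 July 2017 is 5 days past the end of the window.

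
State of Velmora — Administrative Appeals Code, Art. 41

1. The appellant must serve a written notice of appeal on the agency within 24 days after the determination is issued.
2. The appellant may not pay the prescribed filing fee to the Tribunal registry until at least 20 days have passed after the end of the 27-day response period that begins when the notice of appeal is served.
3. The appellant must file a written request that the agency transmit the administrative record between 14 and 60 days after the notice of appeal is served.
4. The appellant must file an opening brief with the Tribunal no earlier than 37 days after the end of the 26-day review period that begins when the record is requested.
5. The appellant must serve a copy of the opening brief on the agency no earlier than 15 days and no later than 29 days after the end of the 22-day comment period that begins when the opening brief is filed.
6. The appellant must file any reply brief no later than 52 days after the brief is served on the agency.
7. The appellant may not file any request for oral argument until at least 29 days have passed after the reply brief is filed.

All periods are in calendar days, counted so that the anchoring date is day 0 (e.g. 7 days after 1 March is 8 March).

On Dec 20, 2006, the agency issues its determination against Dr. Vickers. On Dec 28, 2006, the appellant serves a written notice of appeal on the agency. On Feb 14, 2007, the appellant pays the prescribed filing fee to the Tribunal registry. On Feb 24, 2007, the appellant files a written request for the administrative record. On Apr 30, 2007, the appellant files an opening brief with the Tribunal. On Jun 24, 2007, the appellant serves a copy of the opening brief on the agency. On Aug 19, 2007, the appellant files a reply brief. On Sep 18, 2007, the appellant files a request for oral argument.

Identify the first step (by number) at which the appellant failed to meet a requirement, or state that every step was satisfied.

(1) due by Dec 20, 2006 + 24 days = Jan 13, 2007; completed Dec 28, 2006, before the deadline.
(2) permitted from Jan 24, 2007 + 20 days = Feb 13, 2007 onward; done Feb 14, 2007, after the minimum wait.
(3) the permitted window runs from Dec 28, 2006 + 14 = Jan 11, 2007 to Dec 28, 2006 + 60 = Feb 26, 2007; Feb 24, 2007 falls inside that range.
(4) permitted from Mar 22, 2007 + 37 days = Apr 28, 2007 onward; done Apr 30, 2007, after the minimum wait.
(5) the permitted window runs from May 22, 2007 + 15 = Jun 6, 2007 to May 22, 2007 + 29 = Jun 20, 2007; done Jun 24, 2007 — 4 days after the window closed.
Later steps need not be reached.

Step 5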